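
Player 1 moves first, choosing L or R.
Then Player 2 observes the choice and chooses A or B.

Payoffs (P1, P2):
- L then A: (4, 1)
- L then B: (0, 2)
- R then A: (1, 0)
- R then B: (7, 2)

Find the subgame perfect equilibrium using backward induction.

P1 plays R, P2 plays B after L and B after R; Payoff (7, 2)

Work:
Backward induction:
After L: P2 chooses B → P1 gets 0
After R: P2 chooses B → P1 gets 7
P1 chooses R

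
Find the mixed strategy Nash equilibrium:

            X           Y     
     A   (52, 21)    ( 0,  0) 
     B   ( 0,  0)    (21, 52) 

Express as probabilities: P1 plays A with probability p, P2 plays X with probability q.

p = 0.7123, q = 0.2877

Work:
Find probabilities that make opponent indifferent:
P2 chooses q to make P1 indifferent between A and B
P1 chooses p to make P2 indifferent between X and Y
Mixed NE: P1 plays (A: 0.7123, B: 0.2877), P2 plays (X: 0.2877, Y: 0.7123)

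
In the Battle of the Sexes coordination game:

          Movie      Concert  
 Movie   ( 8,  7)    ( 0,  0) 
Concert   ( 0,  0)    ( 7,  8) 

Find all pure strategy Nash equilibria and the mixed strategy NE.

Pure NE: (Movie, Movie) and (Concert, Concert); Mixed NE: p = 0.5333, q = 0.4667

Work:
Check pure NE:
(Movie, Movie): (8, 7) - no unilateral deviation beneficial
(Concert, Concert): (7, 8) - no unilateral deviation beneficial
Mixed NE: P1 plays Movie with p = 0.5333, P2 plays Movie with q = 0.4667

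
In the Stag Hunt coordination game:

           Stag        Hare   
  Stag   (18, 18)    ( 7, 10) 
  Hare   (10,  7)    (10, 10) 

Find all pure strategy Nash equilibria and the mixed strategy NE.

Pure NE: (Stag, Stag) and (Hare, Hare); Mixed NE: p = 0.2727, q = 0.2727

Work:
Check pure NE:
(Stag, Stag): (18, 18) - no unilateral deviation beneficial
(Hare, Hare): (10, 10) - no unilateral deviation beneficial
Mixed NE: P1 plays Stag with p = 0.2727, P2 plays Stag with q = 0.2727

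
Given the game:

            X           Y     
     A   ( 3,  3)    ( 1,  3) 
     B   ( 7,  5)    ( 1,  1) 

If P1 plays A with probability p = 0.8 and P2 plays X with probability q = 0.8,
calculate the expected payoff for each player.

E[P1] = 3.24, E[P2] = 3.24

Work:
E[P1] = p·q·π₁(A,X) + p·(1-q)·π₁(A,Y) + (1-p)·q·π₁(B,X) + (1-p)·(1-q)·π₁(B,Y)
= 0.8·0.8·3 + 0.8·0.2·1 + 0.2·0.8·7 + 0.2·0.2·1
= 3.24

E[P2] = 3.24 (similar calculation)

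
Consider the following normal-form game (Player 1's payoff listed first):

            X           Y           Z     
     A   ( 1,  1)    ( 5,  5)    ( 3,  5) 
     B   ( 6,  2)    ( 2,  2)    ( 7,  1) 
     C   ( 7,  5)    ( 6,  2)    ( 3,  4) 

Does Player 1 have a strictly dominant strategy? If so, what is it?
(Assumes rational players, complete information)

No strictly dominant strategy exists for Player 1

Work:
A strategy strictly dominates another if it gives a strictly higher payoff against every opponent action. Compare each pair of P1's strategies column-by-column:
  A vs B: [1 vs 6, 5 vs 2, 3 vs 7] → A does not strictly dominate B (column X: 1 ≤ 6)
  A vs C: [1 vs 7, 5 vs 6, 3 vs 3] → A does not strictly dominate C (column X: 1 ≤ 7)
  B vs A: [6 vs 1, 2 vs 5, 7 vs 3] → B does not strictly dominate A (column Y: 2 ≤ 5)
  B vs C: [6 vs 7, 2 vs 6, 7 vs 3] → B does not strictly dominate C (column X: 6 ≤ 7)
  C vs A: [7 vs 1, 6 vs 5, 3 vs 3] → C does not strictly dominate A (column Z: 3 ≤ 3)
  C vs B: [7 vs 6, 6 vs 2, 3 vs 7] → C does not strictly dominate B (column Z: 3 ≤ 7)
No single strategy strictly dominates all others → no strictly dominant strategy.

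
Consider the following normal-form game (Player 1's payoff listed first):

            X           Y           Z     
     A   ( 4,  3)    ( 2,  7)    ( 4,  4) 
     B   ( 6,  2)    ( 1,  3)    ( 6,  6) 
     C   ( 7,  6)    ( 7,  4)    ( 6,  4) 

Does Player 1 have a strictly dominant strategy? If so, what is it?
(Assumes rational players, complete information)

No strictly dominant strategy exists for Player 1

Work:
A strategy strictly dominates another if it gives a strictly higher payoff against every opponent action. Compare each pair of P1's strategies column-by-column:
  A vs B: [4 vs 6, 2 vs 1, 4 vs 6] → A does not strictly dominate B (column X: 4 ≤ 6)
  A vs C: [4 vs 7, 2 vs 7, 4 vs 6] → A does not strictly dominate C (column X: 4 ≤ 7)
  B vs A: [6 vs 4, 1 vs 2, 6 vs 4] → B does not strictly dominate A (column Y: 1 ≤ 2)
  B vs C: [6 vs 7, 1 vs 7, 6 vs 6] → B does not strictly dominate C (column X: 6 ≤ 7)
  C vs A: [7 vs 4, 7 vs 2, 6 vs 4] → C strictly dominates A
  C vs B: [7 vs 6, 7 vs 1, 6 vs 6] → C does not strictly dominate B (column Z: 6 ≤ 6)
No single strategy strictly dominates all others → no strictly dominant strategy.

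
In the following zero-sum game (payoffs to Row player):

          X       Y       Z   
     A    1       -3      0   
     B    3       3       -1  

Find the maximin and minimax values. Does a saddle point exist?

Maximin = -1, Minimax = 0, Saddle: False

Work:
Row minimums: [-3, -1] → maximin = -1
Column maximums: [3, 3, 0] → minimax = 0
No saddle point (maximin ≠ minimax). Mixed strategy needed.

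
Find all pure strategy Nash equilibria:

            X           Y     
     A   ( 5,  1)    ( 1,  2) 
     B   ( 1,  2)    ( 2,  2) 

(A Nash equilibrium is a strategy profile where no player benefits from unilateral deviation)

Nash equilibrium: (B, Y)

Work:
Best responses:
  P1 vs X: payoffs [5, 1] → best response A (payoff 5)
  P1 vs Y: payoffs [1, 2] → best response B (payoff 2)
  P2 vs A: payoffs [1, 2] → best response Y (payoff 2)
  P2 vs B: payoffs [2, 2] → best response X/Y (payoff 2)
Mutual best responses: (B,Y) → Nash equilibria.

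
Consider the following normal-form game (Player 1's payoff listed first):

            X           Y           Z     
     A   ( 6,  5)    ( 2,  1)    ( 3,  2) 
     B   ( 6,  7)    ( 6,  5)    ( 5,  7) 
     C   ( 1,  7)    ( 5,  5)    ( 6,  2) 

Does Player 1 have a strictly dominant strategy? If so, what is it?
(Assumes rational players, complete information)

No strictly dominant strategy exists for Player 1

Work:
A strategy strictly dominates another if it gives a strictly higher payoff against every opponent action. Compare each pair of P1's strategies column-by-column:
  A vs B: [6 vs 6, 2 vs 6, 3 vs 5] → A does not strictly dominate B (column X: 6 ≤ 6)
  A vs C: [6 vs 1, 2 vs 5, 3 vs 6] → A does not strictly dominate C (column Y: 2 ≤ 5)
  B vs A: [6 vs 6, 6 vs 2, 5 vs 3] → B does not strictly dominate A (column X: 6 ≤ 6)
  B vs C: [6 vs 1, 6 vs 5, 5 vs 6] → B does not strictly dominate C (column Z: 5 ≤ 6)
  C vs A: [1 vs 6, 5 vs 2, 6 vs 3] → C does not strictly dominate A (column X: 1 ≤ 6)
  C vs B: [1 vs 6, 5 vs 6, 6 vs 5] → C does not strictly dominate B (column X: 1 ≤ 6)
No single strategy strictly dominates all others → no strictly dominant strategy.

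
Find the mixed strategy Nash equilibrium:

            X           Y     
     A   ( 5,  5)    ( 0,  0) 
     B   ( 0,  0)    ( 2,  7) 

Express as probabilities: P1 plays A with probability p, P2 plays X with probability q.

p = 0.5833, q = 0.2857

Work:
Find probabilities that make opponent indifferent:
P2 chooses q to make P1 indifferent between A and B
P1 chooses p to make P2 indifferent between X and Y
Mixed NE: P1 plays (A: 0.5833, B: 0.4167), P2 plays (X: 0.2857, Y: 0.7143)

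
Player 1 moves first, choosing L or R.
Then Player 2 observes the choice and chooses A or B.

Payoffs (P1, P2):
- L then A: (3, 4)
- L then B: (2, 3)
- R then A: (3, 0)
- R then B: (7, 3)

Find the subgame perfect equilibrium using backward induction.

P1 plays R, P2 plays A after L and B after R; Payoff (7, 3)

Work:
Backward induction:
After L: P2 chooses A → P1 gets 3
After R: P2 chooses B → P1 gets 7
P1 chooses R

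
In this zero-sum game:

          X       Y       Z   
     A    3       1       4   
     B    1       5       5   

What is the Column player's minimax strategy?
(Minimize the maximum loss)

Column should play X, value = 3

Work:
Column player minimizes Row's maximum payoff:
Column X: max payoff to Row = 3
Column Y: max payoff to Row = 5
Column Z: max payoff to Row = 5
Minimum is 3, achieved by column X.
Minimax strategy: X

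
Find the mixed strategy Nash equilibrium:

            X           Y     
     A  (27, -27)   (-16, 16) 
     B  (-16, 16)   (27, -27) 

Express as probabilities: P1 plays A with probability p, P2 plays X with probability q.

p = 0.5, q = 0.5

Work:
Find probabilities that make opponent indifferent:
P2 chooses q to make P1 indifferent between A and B
P1 chooses p to make P2 indifferent between X and Y
Mixed NE: P1 plays (A: 0.5, B: 0.5), P2 plays (X: 0.5, Y: 0.5)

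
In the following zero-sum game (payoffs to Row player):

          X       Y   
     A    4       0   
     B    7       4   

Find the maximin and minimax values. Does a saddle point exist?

Maximin = 4, Minimax = 4, Saddle: True

Work:
Row minimums: [0, 4] → maximin = 4
Column maximums: [7, 4] → minimax = 4
Saddle point exists! Game value = 4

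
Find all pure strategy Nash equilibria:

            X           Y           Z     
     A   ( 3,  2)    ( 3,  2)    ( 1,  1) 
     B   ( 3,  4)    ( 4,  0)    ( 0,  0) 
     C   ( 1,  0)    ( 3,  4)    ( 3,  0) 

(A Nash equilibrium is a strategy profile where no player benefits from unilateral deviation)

Nash equilibrium: (A, X), (B, X)

Work:
Best responses:
  P1 vs X: payoffs [3, 3, 1] → best response A/B (payoff 3)
  P1 vs Y: payoffs [3, 4, 3] → best response B (payoff 4)
  P1 vs Z: payoffs [1, 0, 3] → best response C (payoff 3)
  P2 vs A: payoffs [2, 2, 1] → best response X/Y (payoff 2)
  P2 vs B: payoffs [4, 0, 0] → best response X (payoff 4)
  P2 vs C: payoffs [0, 4, 0] → best response Y (payoff 4)
Mutual best responses: (A,X), (B,X) → Nash equilibria.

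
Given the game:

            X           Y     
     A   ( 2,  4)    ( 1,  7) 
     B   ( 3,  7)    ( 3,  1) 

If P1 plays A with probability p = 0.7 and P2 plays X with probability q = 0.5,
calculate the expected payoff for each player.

E[P1] = 1.95, E[P2] = 5.05

Work:
E[P1] = p·q·π₁(A,X) + p·(1-q)·π₁(A,Y) + (1-p)·q·π₁(B,X) + (1-p)·(1-q)·π₁(B,Y)
= 0.7·0.5·2 + 0.7·0.5·1 + 0.3·0.5·3 + 0.3·0.5·3
= 1.95

E[P2] = 5.05 (similar calculation)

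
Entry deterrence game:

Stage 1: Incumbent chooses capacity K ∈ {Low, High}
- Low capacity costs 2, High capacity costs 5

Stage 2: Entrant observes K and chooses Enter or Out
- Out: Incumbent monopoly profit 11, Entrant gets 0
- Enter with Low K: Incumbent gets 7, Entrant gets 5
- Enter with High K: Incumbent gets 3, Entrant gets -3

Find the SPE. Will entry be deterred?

SPE: (High, Enter|Low, Out|High); Entry deterred. Incumbent net profit = 6

Work:
After Low K: Entrant enters (5 > 0)
After High K: Entrant stays out (-3 < 0)
Incumbent: Low → 7−2=5, High → 11−5=6
Incumbent chooses High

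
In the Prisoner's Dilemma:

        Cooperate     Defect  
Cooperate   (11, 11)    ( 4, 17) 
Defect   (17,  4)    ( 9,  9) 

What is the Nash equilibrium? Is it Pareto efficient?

(Defect, Defect) is NE; not Pareto efficient

Work:
Defect dominates Cooperate for both players:
If P2 cooperates: Defect (17) > Cooperate (11)
If P2 defects: Defect (9) > Cooperate (4)
NE: (Defect, Defect) with payoff (9, 9)
But (Cooperate, Cooperate) = (11, 11) Pareto dominates (9, 9)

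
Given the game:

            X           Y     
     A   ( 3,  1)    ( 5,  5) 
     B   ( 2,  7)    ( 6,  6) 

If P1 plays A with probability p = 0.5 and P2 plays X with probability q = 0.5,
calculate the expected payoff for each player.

E[P1] = 4.0, E[P2] = 4.75

Work:
E[P1] = p·q·π₁(A,X) + p·(1-q)·π₁(A,Y) + (1-p)·q·π₁(B,X) + (1-p)·(1-q)·π₁(B,Y)
= 0.5·0.5·3 + 0.5·0.5·5 + 0.5·0.5·2 + 0.5·0.5·6
= 4.0

E[P2] = 4.75 (similar calculation)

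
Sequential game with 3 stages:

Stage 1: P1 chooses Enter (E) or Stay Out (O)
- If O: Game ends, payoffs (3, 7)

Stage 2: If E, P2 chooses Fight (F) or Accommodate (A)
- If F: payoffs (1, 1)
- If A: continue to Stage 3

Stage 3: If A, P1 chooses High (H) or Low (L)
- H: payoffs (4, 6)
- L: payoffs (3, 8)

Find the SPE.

SPE: (E, A, H); Outcome (4, 6)

Work:
Stage 3: P1 chooses H (4 vs 3)
Stage 2: P2: F->1, A->6 (anticipating H). Choose A
Stage 1: P1: O->3, E->4 (anticipating A, H). Choose E
SPE path: E -> A -> H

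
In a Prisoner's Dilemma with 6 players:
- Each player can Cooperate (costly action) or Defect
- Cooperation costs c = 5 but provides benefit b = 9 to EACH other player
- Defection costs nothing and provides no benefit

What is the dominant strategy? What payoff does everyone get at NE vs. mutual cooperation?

Dominant: Defect; NE payoff = 0; Coop payoff = 40

Work:
Defect dominates (saves cost c = 5, benefit to others is external)
NE: All defect → everyone gets 0
If all cooperate: each receives (5)×9 - 5 = 40
Social dilemma: 40 > 0 but NE gives 0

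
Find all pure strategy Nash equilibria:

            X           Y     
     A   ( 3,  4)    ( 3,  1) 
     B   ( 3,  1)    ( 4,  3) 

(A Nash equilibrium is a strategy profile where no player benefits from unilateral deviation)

Nash equilibrium: (A, X), (B, Y)

Work:
Best responses:
  P1 vs X: payoffs [3, 3] → best response A/B (payoff 3)
  P1 vs Y: payoffs [3, 4] → best response B (payoff 4)
  P2 vs A: payoffs [4, 1] → best response X (payoff 4)
  P2 vs B: payoffs [1, 3] → best response Y (payoff 3)
Mutual best responses: (A,X), (B,Y) → Nash equilibria.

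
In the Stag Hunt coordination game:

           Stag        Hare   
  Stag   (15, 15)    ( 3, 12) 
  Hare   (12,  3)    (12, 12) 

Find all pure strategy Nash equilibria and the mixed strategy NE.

Pure NE: (Stag, Stag) and (Hare, Hare); Mixed NE: p = 0.75, q = 0.75

Work:
Check pure NE:
(Stag, Stag): (15, 15) - no unilateral deviation beneficial
(Hare, Hare): (12, 12) - no unilateral deviation beneficial
Mixed NE: P1 plays Stag with p = 0.75, P2 plays Stag with q = 0.75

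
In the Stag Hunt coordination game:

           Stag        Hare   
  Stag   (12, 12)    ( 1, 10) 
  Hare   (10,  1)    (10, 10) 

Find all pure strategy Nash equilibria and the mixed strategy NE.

Pure NE: (Stag, Stag) and (Hare, Hare); Mixed NE: p = 0.8182, q = 0.8182

Work:
Check pure NE:
(Stag, Stag): (12, 12) - no unilateral deviation beneficial
(Hare, Hare): (10, 10) - no unilateral deviation beneficial
Mixed NE: P1 plays Stag with p = 0.8182, P2 plays Stag with q = 0.8182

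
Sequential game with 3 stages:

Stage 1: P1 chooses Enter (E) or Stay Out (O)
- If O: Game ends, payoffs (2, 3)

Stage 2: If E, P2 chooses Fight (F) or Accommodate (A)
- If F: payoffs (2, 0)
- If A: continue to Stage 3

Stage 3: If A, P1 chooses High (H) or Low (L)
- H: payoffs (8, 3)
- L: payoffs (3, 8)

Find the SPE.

SPE: (E, A, H); Outcome (8, 3)

Work:
Stage 3: P1 chooses H (8 vs 3)
Stage 2: P2: F->0, A->3 (anticipating H). Choose A
Stage 1: P1: O->2, E->8 (anticipating A, H). Choose E
SPE path: E -> A -> H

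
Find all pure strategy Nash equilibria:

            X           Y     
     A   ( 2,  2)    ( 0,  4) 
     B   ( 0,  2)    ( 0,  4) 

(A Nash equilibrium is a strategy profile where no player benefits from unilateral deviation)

Nash equilibrium: (A, Y), (B, Y)

Work:
Best responses:
  P1 vs X: payoffs [2, 0] → best response A (payoff 2)
  P1 vs Y: payoffs [0, 0] → best response A/B (payoff 0)
  P2 vs A: payoffs [2, 4] → best response Y (payoff 4)
  P2 vs B: payoffs [2, 4] → best response Y (payoff 4)
Mutual best responses: (A,Y), (B,Y) → Nash equilibria.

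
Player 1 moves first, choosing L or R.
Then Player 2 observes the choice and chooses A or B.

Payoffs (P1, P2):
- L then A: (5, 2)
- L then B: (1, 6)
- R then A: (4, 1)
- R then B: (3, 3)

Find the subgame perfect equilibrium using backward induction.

P1 plays R, P2 plays B after L and B after R; Payoff (3, 3)

Work:
Backward induction:
After L: P2 chooses B → P1 gets 1
After R: P2 chooses B → P1 gets 3
P1 chooses R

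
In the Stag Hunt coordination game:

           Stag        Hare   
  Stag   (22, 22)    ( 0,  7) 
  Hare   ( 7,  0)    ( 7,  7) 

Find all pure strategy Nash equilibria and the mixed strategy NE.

Pure NE: (Stag, Stag) and (Hare, Hare); Mixed NE: p = 0.3182, q = 0.3182

Work:
Check pure NE:
(Stag, Stag): (22, 22) - no unilateral deviation beneficial
(Hare, Hare): (7, 7) - no unilateral deviation beneficial
Mixed NE: P1 plays Stag with p = 0.3182, P2 plays Stag with q = 0.3182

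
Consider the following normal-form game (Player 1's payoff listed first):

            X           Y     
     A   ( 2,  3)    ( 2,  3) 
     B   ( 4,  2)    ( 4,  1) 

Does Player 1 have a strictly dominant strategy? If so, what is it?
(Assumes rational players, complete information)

Yes, Player 1's strictly dominant strategy is B

Work:
A strategy strictly dominates another if it gives a strictly higher payoff against every opponent action. Compare each pair of P1's strategies column-by-column:
  A vs B: [2 vs 4, 2 vs 4] → A does not strictly dominate B (column X: 2 ≤ 4)
  B vs A: [4 vs 2, 4 vs 2] → B strictly dominates A
B strictly dominates every other strategy → strictly dominant.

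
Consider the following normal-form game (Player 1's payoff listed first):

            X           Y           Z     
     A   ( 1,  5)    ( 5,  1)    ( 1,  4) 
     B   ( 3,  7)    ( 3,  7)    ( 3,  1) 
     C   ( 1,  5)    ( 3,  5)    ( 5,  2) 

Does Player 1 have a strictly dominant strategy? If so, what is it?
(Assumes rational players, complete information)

No strictly dominant strategy exists for Player 1

Work:
A strategy strictly dominates another if it gives a strictly higher payoff against every opponent action. Compare each pair of P1's strategies column-by-column:
  A vs B: [1 vs 3, 5 vs 3, 1 vs 3] → A does not strictly dominate B (column X: 1 ≤ 3)
  A vs C: [1 vs 1, 5 vs 3, 1 vs 5] → A does not strictly dominate C (column X: 1 ≤ 1)
  B vs A: [3 vs 1, 3 vs 5, 3 vs 1] → B does not strictly dominate A (column Y: 3 ≤ 5)
  B vs C: [3 vs 1, 3 vs 3, 3 vs 5] → B does not strictly dominate C (column Y: 3 ≤ 3)
  C vs A: [1 vs 1, 3 vs 5, 5 vs 1] → C does not strictly dominate A (column X: 1 ≤ 1)
  C vs B: [1 vs 3, 3 vs 3, 5 vs 3] → C does not strictly dominate B (column X: 1 ≤ 3)
No single strategy strictly dominates all others → no strictly dominant strategy.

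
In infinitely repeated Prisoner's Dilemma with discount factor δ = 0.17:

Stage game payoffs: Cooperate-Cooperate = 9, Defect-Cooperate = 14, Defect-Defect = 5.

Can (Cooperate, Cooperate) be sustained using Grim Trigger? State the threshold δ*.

δ* = 0.5556; since δ = 0.17 < 0.5556, cooperation cannot be sustained

Work:
For Grim Trigger:
Cooperate forever: 9/(1-δ)
Defect then punished: 14 + 5·δ/(1-δ)
Need: 9/(1-δ) ≥ 14 + 5·δ/(1-δ)
Solving: δ ≥ (T-R)/(T-P) = (14-9)/(14-5) = 0.5556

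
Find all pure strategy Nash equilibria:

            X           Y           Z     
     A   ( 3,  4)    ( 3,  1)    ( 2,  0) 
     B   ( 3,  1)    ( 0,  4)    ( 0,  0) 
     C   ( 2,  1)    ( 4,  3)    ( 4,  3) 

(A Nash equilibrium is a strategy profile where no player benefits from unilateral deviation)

Nash equilibrium: (A, X), (C, Y), (C, Z)

Work:
Best responses:
  P1 vs X: payoffs [3, 3, 2] → best response A/B (payoff 3)
  P1 vs Y: payoffs [3, 0, 4] → best response C (payoff 4)
  P1 vs Z: payoffs [2, 0, 4] → best response C (payoff 4)
  P2 vs A: payoffs [4, 1, 0] → best response X (payoff 4)
  P2 vs B: payoffs [1, 4, 0] → best response Y (payoff 4)
  P2 vs C: payoffs [1, 3, 3] → best response Y/Z (payoff 3)
Mutual best responses: (A,X), (C,Y), (C,Z) → Nash equilibria.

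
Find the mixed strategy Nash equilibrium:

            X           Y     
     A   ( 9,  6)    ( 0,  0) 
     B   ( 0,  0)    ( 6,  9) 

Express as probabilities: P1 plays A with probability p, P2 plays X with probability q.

p = 0.6, q = 0.4

Work:
Find probabilities that make opponent indifferent:
P2 chooses q to make P1 indifferent between A and B
P1 chooses p to make P2 indifferent between X and Y
Mixed NE: P1 plays (A: 0.6, B: 0.4), P2 plays (X: 0.4, Y: 0.6)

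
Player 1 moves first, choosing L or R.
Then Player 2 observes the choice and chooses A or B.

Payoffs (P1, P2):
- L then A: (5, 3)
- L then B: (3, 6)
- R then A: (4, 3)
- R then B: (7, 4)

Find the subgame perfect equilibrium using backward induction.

P1 plays R, P2 plays B after L and B after R; Payoff (7, 4)

Work:
Backward induction:
After L: P2 chooses B → P1 gets 3
After R: P2 chooses B → P1 gets 7
P1 chooses R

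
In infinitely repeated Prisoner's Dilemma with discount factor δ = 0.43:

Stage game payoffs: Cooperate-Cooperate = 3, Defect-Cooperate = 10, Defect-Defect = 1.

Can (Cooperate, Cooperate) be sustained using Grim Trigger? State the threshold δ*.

δ* = 0.7778; since δ = 0.43 < 0.7778, cooperation cannot be sustained

Work:
For Grim Trigger:
Cooperate forever: 3/(1-δ)
Defect then punished: 10 + 1·δ/(1-δ)
Need: 3/(1-δ) ≥ 10 + 1·δ/(1-δ)
Solving: δ ≥ (T-R)/(T-P) = (10-3)/(10-1) = 0.7778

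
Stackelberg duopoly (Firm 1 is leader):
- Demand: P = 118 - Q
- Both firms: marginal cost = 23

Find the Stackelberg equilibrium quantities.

q₁* (leader) = 47.5, q₂* (follower) = 23.75

Work:
Follower's reaction: q₂ = (a - c - q₁)/2
Leader substitutes: π₁ = q₁·(a - q₁ - (a-c-q₁)/2 - c)
FOC: q₁* = (118 - 23)/2 = 47.50
Then: q₂* = (118 - 23 - 47.5)/2 = 23.75
Leader has first-mover advantage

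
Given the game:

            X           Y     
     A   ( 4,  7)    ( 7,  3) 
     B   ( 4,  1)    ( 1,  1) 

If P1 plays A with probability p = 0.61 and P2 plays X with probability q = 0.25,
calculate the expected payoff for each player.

E[P1] = 4.495, E[P2] = 2.83

Work:
E[P1] = p·q·π₁(A,X) + p·(1-q)·π₁(A,Y) + (1-p)·q·π₁(B,X) + (1-p)·(1-q)·π₁(B,Y)
= 0.61·0.25·4 + 0.61·0.75·7 + 0.39·0.25·4 + 0.39·0.75·1
= 4.495

E[P2] = 2.83 (similar calculation)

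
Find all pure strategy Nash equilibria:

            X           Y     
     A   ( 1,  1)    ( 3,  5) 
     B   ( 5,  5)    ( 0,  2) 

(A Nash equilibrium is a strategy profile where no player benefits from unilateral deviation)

Nash equilibrium: (A, Y), (B, X)

Work:
Best responses:
  P1 vs X: payoffs [1, 5] → best response B (payoff 5)
  P1 vs Y: payoffs [3, 0] → best response A (payoff 3)
  P2 vs A: payoffs [1, 5] → best response Y (payoff 5)
  P2 vs B: payoffs [5, 2] → best response X (payoff 5)
Mutual best responses: (A,Y), (B,X) → Nash equilibria.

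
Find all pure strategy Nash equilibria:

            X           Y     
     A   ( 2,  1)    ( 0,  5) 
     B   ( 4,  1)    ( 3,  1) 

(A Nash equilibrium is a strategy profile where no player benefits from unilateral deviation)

Nash equilibrium: (B, X), (B, Y)

Work:
Best responses:
  P1 vs X: payoffs [2, 4] → best response B (payoff 4)
  P1 vs Y: payoffs [0, 3] → best response B (payoff 3)
  P2 vs A: payoffs [1, 5] → best response Y (payoff 5)
  P2 vs B: payoffs [1, 1] → best response X/Y (payoff 1)
Mutual best responses: (B,X), (B,Y) → Nash equilibria.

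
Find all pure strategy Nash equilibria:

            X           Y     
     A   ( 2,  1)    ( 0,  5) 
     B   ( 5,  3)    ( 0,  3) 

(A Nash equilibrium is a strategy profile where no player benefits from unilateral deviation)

Nash equilibrium: (A, Y), (B, X), (B, Y)

Work:
Best responses:
  P1 vs X: payoffs [2, 5] → best response B (payoff 5)
  P1 vs Y: payoffs [0, 0] → best response A/B (payoff 0)
  P2 vs A: payoffs [1, 5] → best response Y (payoff 5)
  P2 vs B: payoffs [3, 3] → best response X/Y (payoff 3)
Mutual best responses: (A,Y), (B,X), (B,Y) → Nash equilibria.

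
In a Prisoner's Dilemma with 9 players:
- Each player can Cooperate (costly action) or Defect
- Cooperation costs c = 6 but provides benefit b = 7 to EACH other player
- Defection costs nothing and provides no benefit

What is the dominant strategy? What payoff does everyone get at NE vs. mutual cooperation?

Dominant: Defect; NE payoff = 0; Coop payoff = 50

Work:
Defect dominates (saves cost c = 6, benefit to others is external)
NE: All defect → everyone gets 0
If all cooperate: each receives (8)×7 - 6 = 50
Social dilemma: 50 > 0 but NE gives 0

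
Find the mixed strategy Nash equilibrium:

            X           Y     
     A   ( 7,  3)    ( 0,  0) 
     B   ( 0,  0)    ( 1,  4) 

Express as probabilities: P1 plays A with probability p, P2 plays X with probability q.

p = 0.5714, q = 0.125

Work:
Find probabilities that make opponent indifferent:
P2 chooses q to make P1 indifferent between A and B
P1 chooses p to make P2 indifferent between X and Y
Mixed NE: P1 plays (A: 0.5714, B: 0.4286), P2 plays (X: 0.125, Y: 0.875)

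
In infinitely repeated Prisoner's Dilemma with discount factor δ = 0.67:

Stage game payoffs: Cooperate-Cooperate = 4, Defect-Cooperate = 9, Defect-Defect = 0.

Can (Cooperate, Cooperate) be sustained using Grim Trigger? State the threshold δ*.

δ* = 0.5556; since δ = 0.67 ≥ 0.5556, cooperation can be sustained

Work:
For Grim Trigger:
Cooperate forever: 4/(1-δ)
Defect then punished: 9 + 0·δ/(1-δ)
Need: 4/(1-δ) ≥ 9 + 0·δ/(1-δ)
Solving: δ ≥ (T-R)/(T-P) = (9-4)/(9-0) = 0.5556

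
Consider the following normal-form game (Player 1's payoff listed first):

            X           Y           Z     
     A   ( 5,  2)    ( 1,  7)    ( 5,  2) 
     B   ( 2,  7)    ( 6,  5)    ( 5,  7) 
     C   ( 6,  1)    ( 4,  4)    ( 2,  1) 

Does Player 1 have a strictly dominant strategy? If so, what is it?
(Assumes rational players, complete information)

No strictly dominant strategy exists for Player 1

Work:
A strategy strictly dominates another if it gives a strictly higher payoff against every opponent action. Compare each pair of P1's strategies column-by-column:
  A vs B: [5 vs 2, 1 vs 6, 5 vs 5] → A does not strictly dominate B (column Y: 1 ≤ 6)
  A vs C: [5 vs 6, 1 vs 4, 5 vs 2] → A does not strictly dominate C (column X: 5 ≤ 6)
  B vs A: [2 vs 5, 6 vs 1, 5 vs 5] → B does not strictly dominate A (column X: 2 ≤ 5)
  B vs C: [2 vs 6, 6 vs 4, 5 vs 2] → B does not strictly dominate C (column X: 2 ≤ 6)
  C vs A: [6 vs 5, 4 vs 1, 2 vs 5] → C does not strictly dominate A (column Z: 2 ≤ 5)
  C vs B: [6 vs 2, 4 vs 6, 2 vs 5] → C does not strictly dominate B (column Y: 4 ≤ 6)
No single strategy strictly dominates all others → no strictly dominant strategy.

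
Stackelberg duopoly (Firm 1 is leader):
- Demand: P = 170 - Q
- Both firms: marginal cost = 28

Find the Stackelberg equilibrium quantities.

q₁* (leader) = 71.0, q₂* (follower) = 35.5

Work:
Follower's reaction: q₂ = (a - c - q₁)/2
Leader substitutes: π₁ = q₁·(a - q₁ - (a-c-q₁)/2 - c)
FOC: q₁* = (170 - 28)/2 = 71.00
Then: q₂* = (170 - 28 - 71.0)/2 = 35.50
Leader has first-mover advantage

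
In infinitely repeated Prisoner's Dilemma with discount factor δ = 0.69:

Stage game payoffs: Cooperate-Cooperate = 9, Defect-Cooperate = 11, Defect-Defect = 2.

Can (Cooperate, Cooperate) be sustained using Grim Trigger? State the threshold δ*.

δ* = 0.2222; since δ = 0.69 ≥ 0.2222, cooperation can be sustained

Work:
For Grim Trigger:
Cooperate forever: 9/(1-δ)
Defect then punished: 11 + 2·δ/(1-δ)
Need: 9/(1-δ) ≥ 11 + 2·δ/(1-δ)
Solving: δ ≥ (T-R)/(T-P) = (11-9)/(11-2) = 0.2222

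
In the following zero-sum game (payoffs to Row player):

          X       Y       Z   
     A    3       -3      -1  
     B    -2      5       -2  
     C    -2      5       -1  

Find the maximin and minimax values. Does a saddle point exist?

Maximin = -2, Minimax = -1, Saddle: False

Work:
Row minimums: [-3, -2, -2] → maximin = -2
Column maximums: [3, 5, -1] → minimax = -1
No saddle point (maximin ≠ minimax). Mixed strategy needed.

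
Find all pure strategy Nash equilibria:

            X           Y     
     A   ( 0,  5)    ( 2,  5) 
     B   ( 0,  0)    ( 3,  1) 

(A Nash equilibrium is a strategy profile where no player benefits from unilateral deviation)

Nash equilibrium: (A, X), (B, Y)

Work:
Best responses:
  P1 vs X: payoffs [0, 0] → best response A/B (payoff 0)
  P1 vs Y: payoffs [2, 3] → best response B (payoff 3)
  P2 vs A: payoffs [5, 5] → best response X/Y (payoff 5)
  P2 vs B: payoffs [0, 1] → best response Y (payoff 1)
Mutual best responses: (A,X), (B,Y) → Nash equilibria.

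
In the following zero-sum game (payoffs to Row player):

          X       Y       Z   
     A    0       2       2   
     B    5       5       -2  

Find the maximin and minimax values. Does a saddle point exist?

Maximin = 0, Minimax = 2, Saddle: False

Work:
Row minimums: [0, -2] → maximin = 0
Column maximums: [5, 5, 2] → minimax = 2
No saddle point (maximin ≠ minimax). Mixed strategy needed.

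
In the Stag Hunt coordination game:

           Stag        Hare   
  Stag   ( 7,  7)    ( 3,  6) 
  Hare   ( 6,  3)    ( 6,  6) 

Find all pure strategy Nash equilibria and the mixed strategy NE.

Pure NE: (Stag, Stag) and (Hare, Hare); Mixed NE: p = 0.75, q = 0.75

Work:
Check pure NE:
(Stag, Stag): (7, 7) - no unilateral deviation beneficial
(Hare, Hare): (6, 6) - no unilateral deviation beneficial
Mixed NE: P1 plays Stag with p = 0.75, P2 plays Stag with q = 0.75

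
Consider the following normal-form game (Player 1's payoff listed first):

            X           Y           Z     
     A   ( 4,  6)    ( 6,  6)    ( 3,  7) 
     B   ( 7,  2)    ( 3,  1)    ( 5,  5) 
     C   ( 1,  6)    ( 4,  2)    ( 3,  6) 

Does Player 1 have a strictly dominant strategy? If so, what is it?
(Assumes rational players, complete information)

No strictly dominant strategy exists for Player 1

Work:
A strategy strictly dominates another if it gives a strictly higher payoff against every opponent action. Compare each pair of P1's strategies column-by-column:
  A vs B: [4 vs 7, 6 vs 3, 3 vs 5] → A does not strictly dominate B (column X: 4 ≤ 7)
  A vs C: [4 vs 1, 6 vs 4, 3 vs 3] → A does not strictly dominate C (column Z: 3 ≤ 3)
  B vs A: [7 vs 4, 3 vs 6, 5 vs 3] → B does not strictly dominate A (column Y: 3 ≤ 6)
  B vs C: [7 vs 1, 3 vs 4, 5 vs 3] → B does not strictly dominate C (column Y: 3 ≤ 4)
  C vs A: [1 vs 4, 4 vs 6, 3 vs 3] → C does not strictly dominate A (column X: 1 ≤ 4)
  C vs B: [1 vs 7, 4 vs 3, 3 vs 5] → C does not strictly dominate B (column X: 1 ≤ 7)
No single strategy strictly dominates all others → no strictly dominant strategy.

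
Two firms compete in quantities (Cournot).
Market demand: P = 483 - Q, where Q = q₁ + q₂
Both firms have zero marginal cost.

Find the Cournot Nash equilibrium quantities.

q₁* = q₂* = 161.0; P* = 161.0

Work:
Profit: π_i = P·q_i = (a - q_i - q_j)·q_i
FOC: ∂π_i/∂q_i = a - 2q_i - q_j = 0
Reaction function: q_i = (483 - q_j)/2
Symmetry: q* = 483/3 = 161.0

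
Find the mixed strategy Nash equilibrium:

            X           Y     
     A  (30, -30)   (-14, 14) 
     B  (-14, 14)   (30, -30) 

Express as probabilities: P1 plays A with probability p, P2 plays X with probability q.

p = 0.5, q = 0.5

Work:
Find probabilities that make opponent indifferent:
P2 chooses q to make P1 indifferent between A and B
P1 chooses p to make P2 indifferent between X and Y
Mixed NE: P1 plays (A: 0.5, B: 0.5), P2 plays (X: 0.5, Y: 0.5)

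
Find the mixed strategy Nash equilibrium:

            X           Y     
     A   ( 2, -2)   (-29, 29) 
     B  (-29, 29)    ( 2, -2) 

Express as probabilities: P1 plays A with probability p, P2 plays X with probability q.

p = 0.5, q = 0.5

Work:
Find probabilities that make opponent indifferent:
P2 chooses q to make P1 indifferent between A and B
P1 chooses p to make P2 indifferent between X and Y
Mixed NE: P1 plays (A: 0.5, B: 0.5), P2 plays (X: 0.5, Y: 0.5)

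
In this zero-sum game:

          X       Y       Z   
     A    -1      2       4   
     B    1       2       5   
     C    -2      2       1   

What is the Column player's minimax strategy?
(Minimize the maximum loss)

Column should play X, value = 1

Work:
Column player minimizes Row's maximum payoff:
Column X: max payoff to Row = 1
Column Y: max payoff to Row = 2
Column Z: max payoff to Row = 5
Minimum is 1, achieved by column X.
Minimax strategy: X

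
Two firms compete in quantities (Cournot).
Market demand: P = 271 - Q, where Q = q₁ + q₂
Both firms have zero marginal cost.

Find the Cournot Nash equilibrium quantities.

q₁* = q₂* = 90.33; P* = 90.33

Work:
Profit: π_i = P·q_i = (a - q_i - q_j)·q_i
FOC: ∂π_i/∂q_i = a - 2q_i - q_j = 0
Reaction function: q_i = (271 - q_j)/2
Symmetry: q* = 271/3 = 90.33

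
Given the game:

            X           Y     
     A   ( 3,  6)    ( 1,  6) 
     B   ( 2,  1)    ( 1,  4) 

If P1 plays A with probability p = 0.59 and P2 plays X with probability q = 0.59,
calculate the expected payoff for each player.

E[P1] = 1.9381, E[P2] = 4.4543

Work:
E[P1] = p·q·π₁(A,X) + p·(1-q)·π₁(A,Y) + (1-p)·q·π₁(B,X) + (1-p)·(1-q)·π₁(B,Y)
= 0.59·0.59·3 + 0.59·0.41·1 + 0.41·0.59·2 + 0.41·0.41·1
= 1.9381

E[P2] = 4.4543 (similar calculation)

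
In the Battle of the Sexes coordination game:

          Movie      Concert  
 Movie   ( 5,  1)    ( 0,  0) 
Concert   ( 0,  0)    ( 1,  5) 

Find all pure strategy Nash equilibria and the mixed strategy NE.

Pure NE: (Movie, Movie) and (Concert, Concert); Mixed NE: p = 0.8333, q = 0.1667

Work:
Check pure NE:
(Movie, Movie): (5, 1) - no unilateral deviation beneficial
(Concert, Concert): (1, 5) - no unilateral deviation beneficial
Mixed NE: P1 plays Movie with p = 0.8333, P2 plays Movie with q = 0.1667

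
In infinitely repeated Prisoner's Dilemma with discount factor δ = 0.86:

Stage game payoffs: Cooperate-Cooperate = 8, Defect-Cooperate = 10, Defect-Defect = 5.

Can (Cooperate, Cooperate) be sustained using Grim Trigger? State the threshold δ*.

δ* = 0.4; since δ = 0.86 ≥ 0.4, cooperation can be sustained

Work:
For Grim Trigger:
Cooperate forever: 8/(1-δ)
Defect then punished: 10 + 5·δ/(1-δ)
Need: 8/(1-δ) ≥ 10 + 5·δ/(1-δ)
Solving: δ ≥ (T-R)/(T-P) = (10-8)/(10-5) = 0.4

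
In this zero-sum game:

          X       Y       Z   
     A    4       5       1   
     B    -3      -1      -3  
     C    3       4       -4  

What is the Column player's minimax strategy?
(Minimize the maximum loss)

Column should play Z, value = 1

Work:
Column player minimizes Row's maximum payoff:
Column X: max payoff to Row = 4
Column Y: max payoff to Row = 5
Column Z: max payoff to Row = 1
Minimum is 1, achieved by column Z.
Minimax strategy: Z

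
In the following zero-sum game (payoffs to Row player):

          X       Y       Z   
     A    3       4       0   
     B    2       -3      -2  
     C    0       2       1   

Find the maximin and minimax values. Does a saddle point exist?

Maximin = 0, Minimax = 1, Saddle: False

Work:
Row minimums: [0, -3, 0] → maximin = 0
Column maximums: [3, 4, 1] → minimax = 1
No saddle point (maximin ≠ minimax). Mixed strategy needed.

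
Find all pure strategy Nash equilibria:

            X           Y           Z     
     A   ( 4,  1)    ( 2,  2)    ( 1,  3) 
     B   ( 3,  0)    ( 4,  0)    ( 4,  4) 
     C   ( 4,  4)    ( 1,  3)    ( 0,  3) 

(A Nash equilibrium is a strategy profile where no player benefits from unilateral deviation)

Nash equilibrium: (B, Z), (C, X)

Work:
Best responses:
  P1 vs X: payoffs [4, 3, 4] → best response A/C (payoff 4)
  P1 vs Y: payoffs [2, 4, 1] → best response B (payoff 4)
  P1 vs Z: payoffs [1, 4, 0] → best response B (payoff 4)
  P2 vs A: payoffs [1, 2, 3] → best response Z (payoff 3)
  P2 vs B: payoffs [0, 0, 4] → best response Z (payoff 4)
  P2 vs C: payoffs [4, 3, 3] → best response X (payoff 4)
Mutual best responses: (B,Z), (C,X) → Nash equilibria.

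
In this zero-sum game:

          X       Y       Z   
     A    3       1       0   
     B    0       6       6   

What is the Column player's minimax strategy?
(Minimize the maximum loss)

Column should play X, value = 3

Work:
Column player minimizes Row's maximum payoff:
Column X: max payoff to Row = 3
Column Y: max payoff to Row = 6
Column Z: max payoff to Row = 6
Minimum is 3, achieved by column X.
Minimax strategy: X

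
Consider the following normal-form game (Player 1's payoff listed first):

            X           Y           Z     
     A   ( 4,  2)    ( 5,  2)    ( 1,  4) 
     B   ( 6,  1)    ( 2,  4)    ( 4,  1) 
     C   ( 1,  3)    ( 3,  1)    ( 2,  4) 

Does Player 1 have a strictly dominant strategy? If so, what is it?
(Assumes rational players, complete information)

No strictly dominant strategy exists for Player 1

Work:
A strategy strictly dominates another if it gives a strictly higher payoff against every opponent action. Compare each pair of P1's strategies column-by-column:
  A vs B: [4 vs 6, 5 vs 2, 1 vs 4] → A does not strictly dominate B (column X: 4 ≤ 6)
  A vs C: [4 vs 1, 5 vs 3, 1 vs 2] → A does not strictly dominate C (column Z: 1 ≤ 2)
  B vs A: [6 vs 4, 2 vs 5, 4 vs 1] → B does not strictly dominate A (column Y: 2 ≤ 5)
  B vs C: [6 vs 1, 2 vs 3, 4 vs 2] → B does not strictly dominate C (column Y: 2 ≤ 3)
  C vs A: [1 vs 4, 3 vs 5, 2 vs 1] → C does not strictly dominate A (column X: 1 ≤ 4)
  C vs B: [1 vs 6, 3 vs 2, 2 vs 4] → C does not strictly dominate B (column X: 1 ≤ 6)
No single strategy strictly dominates all others → no strictly dominant strategy.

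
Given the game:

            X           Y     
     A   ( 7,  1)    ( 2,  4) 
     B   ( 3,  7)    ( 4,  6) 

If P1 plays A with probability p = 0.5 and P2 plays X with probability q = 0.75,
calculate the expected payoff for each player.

E[P1] = 4.5, E[P2] = 4.25

Work:
E[P1] = p·q·π₁(A,X) + p·(1-q)·π₁(A,Y) + (1-p)·q·π₁(B,X) + (1-p)·(1-q)·π₁(B,Y)
= 0.5·0.75·7 + 0.5·0.25·2 + 0.5·0.75·3 + 0.5·0.25·4
= 4.5

E[P2] = 4.25 (similar calculation)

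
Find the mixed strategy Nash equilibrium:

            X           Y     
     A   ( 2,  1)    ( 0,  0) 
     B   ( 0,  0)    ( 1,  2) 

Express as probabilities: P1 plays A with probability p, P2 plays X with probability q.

p = 0.6667, q = 0.3333

Work:
Find probabilities that make opponent indifferent:
P2 chooses q to make P1 indifferent between A and B
P1 chooses p to make P2 indifferent between X and Y
Mixed NE: P1 plays (A: 0.6667, B: 0.3333), P2 plays (X: 0.3333, Y: 0.6667)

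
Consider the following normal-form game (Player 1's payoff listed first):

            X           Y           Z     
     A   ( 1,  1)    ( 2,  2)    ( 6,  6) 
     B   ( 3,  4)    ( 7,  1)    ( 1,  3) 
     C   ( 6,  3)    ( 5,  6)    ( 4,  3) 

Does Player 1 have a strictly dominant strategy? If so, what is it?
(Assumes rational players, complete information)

No strictly dominant strategy exists for Player 1

Work:
A strategy strictly dominates another if it gives a strictly higher payoff against every opponent action. Compare each pair of P1's strategies column-by-column:
  A vs B: [1 vs 3, 2 vs 7, 6 vs 1] → A does not strictly dominate B (column X: 1 ≤ 3)
  A vs C: [1 vs 6, 2 vs 5, 6 vs 4] → A does not strictly dominate C (column X: 1 ≤ 6)
  B vs A: [3 vs 1, 7 vs 2, 1 vs 6] → B does not strictly dominate A (column Z: 1 ≤ 6)
  B vs C: [3 vs 6, 7 vs 5, 1 vs 4] → B does not strictly dominate C (column X: 3 ≤ 6)
  C vs A: [6 vs 1, 5 vs 2, 4 vs 6] → C does not strictly dominate A (column Z: 4 ≤ 6)
  C vs B: [6 vs 3, 5 vs 7, 4 vs 1] → C does not strictly dominate B (column Y: 5 ≤ 7)
No single strategy strictly dominates all others → no strictly dominant strategy.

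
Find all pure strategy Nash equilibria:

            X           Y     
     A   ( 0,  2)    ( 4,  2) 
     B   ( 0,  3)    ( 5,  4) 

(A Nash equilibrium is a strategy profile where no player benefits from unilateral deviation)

Nash equilibrium: (A, X), (B, Y)

Work:
Best responses:
  P1 vs X: payoffs [0, 0] → best response A/B (payoff 0)
  P1 vs Y: payoffs [4, 5] → best response B (payoff 5)
  P2 vs A: payoffs [2, 2] → best response X/Y (payoff 2)
  P2 vs B: payoffs [3, 4] → best response Y (payoff 4)
Mutual best responses: (A,X), (B,Y) → Nash equilibria.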